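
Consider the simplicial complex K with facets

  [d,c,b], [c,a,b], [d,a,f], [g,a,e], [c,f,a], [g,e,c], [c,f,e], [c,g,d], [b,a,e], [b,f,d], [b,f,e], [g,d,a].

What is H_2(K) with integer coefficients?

H_2 = 0.

We work with the vertex ordering a < b < c < d < e < f < g. The simplices of K, each written with vertices in increasing order, are:

  0-simplices (7): a, b, c, d, e, f, g
  1-simplices (18): ab, ac, ad, ae, af, ag, bc, bd, be, bf, cd, ce, cf, cg, df, dg, ef, eg
  2-simplices (12): abc, abe, acf, adf, adg, aeg, bcd, bdf, bef, cdg, cef, ceg

Hence C_0 ≅ Z^7, C_1 ≅ Z^18, C_2 ≅ Z^12.

The boundary map ∂_1: C_1 → C_0 is given by ∂[p,q] = [q] − [p].
The resulting 7×18 matrix has rank 6, and its Smith normal form has invariant factors (1,1,1,1,1,1).

∂_2: C_2 → C_1 acts by ∂[p,q,r] = [q,r] − [p,r] + [p,q]. For instance
  ∂adg = dg − ag + ad,
  ∂adf = df − af + ad.
As a 18×12 matrix over Z this has rank 12, with invariant factors (1,1,1,1,1,1,1,1,1,1,1,2).

Reading off H_k = ker ∂_k / im ∂_{k+1}:

  H_2: rank ker ∂_2 − rank ∂_3 = (12 − 12) − 0 = 0, and there is no ∂_3, so H_2 ≅ 0.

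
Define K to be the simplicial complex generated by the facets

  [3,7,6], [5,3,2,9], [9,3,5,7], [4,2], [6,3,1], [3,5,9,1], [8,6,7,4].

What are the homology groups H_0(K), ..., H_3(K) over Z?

H_0 = Z,  H_1 = Z,  H_2 = 0,  H_3 = 0.

Fix the vertex order 1 < 2 < 3 < 4 < 5 < 6 < 7 < 8 < 9 and write every simplex with vertices in increasing order. Then dim K = 3 and the simplices of K are:

  0-simplices (9): [1], [2], [3], [4], [5], [6], [7], [8], [9]
  1-simplices (21): [1,3], [1,5], [1,6], [1,9], [2,3], [2,4], [2,5], [2,9], [3,5], [3,6], [3,7], [3,9], [4,6], [4,7], [4,8], [5,7], [5,9], [6,7], [6,8], [7,8], [7,9]
  2-simplices (16): [1,3,5], [1,3,6], [1,3,9], [1,5,9], [2,3,5], [2,3,9], [2,5,9], [3,5,7], [3,5,9], [3,6,7], [3,7,9], [4,6,7], [4,6,8], [4,7,8], [5,7,9], [6,7,8]
  3-simplices (4): [1,3,5,9], [2,3,5,9], [3,5,7,9], [4,6,7,8]

so the chain groups are C_0 ≅ Z^9, C_1 ≅ Z^21, C_2 ≅ Z^16, C_3 ≅ Z^4.

Boundary ∂_1: C_1 → C_0 sends each edge [p,q] (with p < q) to q − p.
The 9×21 boundary matrix has rank 8 and Smith normal form diag(1,1,1,1,1,1,1,1).

Boundary ∂_2: C_2 → C_1 acts by ∂[p,q,r] = [q,r] − [p,r] + [p,q]. For instance
  ∂[4,6,8] = [6,8] − [4,8] + [4,6],
  ∂[5,7,9] = [7,9] − [5,9] + [5,7].
The 21×16 boundary matrix has rank 12 and Smith normal form diag(1,1,1,1,1,1,1,1,1,1,1,1).

Boundary ∂_3: C_3 → C_2 sends each 3-simplex σ to the alternating sum Σ_i (−1)^i (σ with its i-th vertex removed). For instance
  ∂[1,3,5,9] = [3,5,9] − [1,5,9] + [1,3,9] − [1,3,5],
  ∂[2,3,5,9] = [3,5,9] − [2,5,9] + [2,3,9] − [2,3,5].
As a 16×4 matrix over Z this has rank 4, with invariant factors (1,1,1,1).

Computing H_k = (kernel of ∂_k) / (image of ∂_{k+1}):

  H_0: rank C_0 − rank ∂_1 = 9 − 8 = 1, and the invariant factors of ∂_1 are all 1, so H_0 = Z.
  H_1: rank ker ∂_1 − rank ∂_2 = (21 − 8) − 12 = 1, and the invariant factors of ∂_2 are all 1, so H_1 = Z.
  H_2: rank ker ∂_2 − rank ∂_3 = (16 − 12) − 4 = 0, and the invariant factors of ∂_3 are all 1, so H_2 = 0.
  H_3: rank ker ∂_3 − rank ∂_4 = (4 − 4) − 0 = 0, and there is no ∂_4, so H_3 = 0.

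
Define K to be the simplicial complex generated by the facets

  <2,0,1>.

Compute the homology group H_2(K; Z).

H_2 = 0.

Fix the vertex order 0 < 1 < 2 and write every simplex with vertices in increasing order. Then dim K = 2 and the simplices of K are:

  0-simplices (3): [0], [1], [2]
  1-simplices (3): [0,1], [0,2], [1,2]
  2-simplices (1): [0,1,2]

giving chain groups C_0 ≅ Z^3, C_1 ≅ Z^3, C_2 ≅ Z^1.

Boundary ∂_1: C_1 → C_0 is given by ∂[p,q] = [q] − [p]. For instance
  ∂[0,2] = [2] − [0].
The resulting 3×3 matrix has rank 2, and its Smith normal form has invariant factors (1,1).

The boundary map ∂_2: C_2 → C_1 acts by ∂[p,q,r] = [q,r] − [p,r] + [p,q]. For instance
  ∂[0,1,2] = [1,2] − [0,2] + [0,1].
The resulting 3×1 matrix has rank 1, and its Smith normal form has invariant factors (1).

Reading off H_k = ker ∂_k / im ∂_{k+1}:

  H_2: rank ker ∂_2 − rank ∂_3 = (1 − 1) − 0 = 0, and there is no ∂_3, so H_2 = 0.

(K is a triangulation of the 2-simplex.)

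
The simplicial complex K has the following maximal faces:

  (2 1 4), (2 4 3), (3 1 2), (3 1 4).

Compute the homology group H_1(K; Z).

We work with the vertex ordering 1 < 2 < 3 < 4. The simplices of K, each written with vertices in increasing order, are:

  0-simplices (4): [1], [2], [3], [4]
  1-simplices (6): [1,2], [1,3], [1,4], [2,3], [2,4], [3,4]
  2-simplices (4): [1,2,3], [1,2,4], [1,3,4], [2,3,4]

giving chain groups C_0 ≅ Z^4, C_1 ≅ Z^6, C_2 ≅ Z^4.

Boundary ∂_1: C_1 → C_0 sends each edge [p,q] (with p < q) to q − p.
The 4×6 boundary matrix has rank 3 and Smith normal form diag(1,1,1).

Boundary ∂_2: C_2 → C_1 sends each 2-simplex [p,q,r] to [q,r] − [p,r] + [p,q]. For instance
  ∂[1,2,3] = [2,3] − [1,3] + [1,2],
  ∂[2,3,4] = [3,4] − [2,4] + [2,3].
As a 6×4 matrix over Z this has rank 3, with invariant factors (1,1,1).

Now H_k = ker ∂_k / im ∂_{k+1}, so:

  H_1: rank ker ∂_1 − rank ∂_2 = (6 − 3) − 3 = 0, and the invariant factors of ∂_2 are all 1, so H_1 = 0.

H_1 ≅ 0.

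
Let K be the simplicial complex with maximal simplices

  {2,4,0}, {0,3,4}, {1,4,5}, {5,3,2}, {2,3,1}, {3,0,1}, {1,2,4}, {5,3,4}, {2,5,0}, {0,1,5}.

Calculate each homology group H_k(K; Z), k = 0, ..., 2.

Order the vertices as 0 < 1 < 2 < 3 < 4 < 5. Listing each simplex with vertices in this order, K has dimension 2 with simplices:

  0-simplices (6): [0], [1], [2], [3], [4], [5]
  1-simplices (15): [0,1], [0,2], [0,3], [0,4], [0,5], [1,2], [1,3], [1,4], [1,5], [2,3], [2,4], [2,5], [3,4], [3,5], [4,5]
  2-simplices (10): [0,1,3], [0,1,5], [0,2,4], [0,2,5], [0,3,4], [1,2,3], [1,2,4], [1,4,5], [2,3,5], [3,4,5]

so the chain groups are C_0 ≅ Z^6, C_1 ≅ Z^15, C_2 ≅ Z^10.

The boundary map ∂_1: C_1 → C_0 is given by ∂[p,q] = [q] − [p].
This gives a 6×15 integer matrix of rank 5; reducing to Smith normal form yields diagonal entries (1,1,1,1,1).

The boundary map ∂_2: C_2 → C_1 maps a triangle to the signed sum of its edges. For instance
  ∂[1,4,5] = [4,5] − [1,5] + [1,4],
  ∂[0,2,4] = [2,4] − [0,4] + [0,2].
The resulting 15×10 matrix has rank 10, and its Smith normal form has invariant factors (1,1,1,1,1,1,1,1,1,2).

From H_k ≅ ker(∂_k) / im(∂_{k+1}) we obtain:

  H_0: rank C_0 − rank ∂_1 = 6 − 5 = 1, and the invariant factors of ∂_1 are all 1, so H_0 = Z.
  H_1: rank ker ∂_1 − rank ∂_2 = (15 − 5) − 10 = 0, and ∂_2 has invariant factor 2 > 1, so H_1 = Z/2.
  H_2: rank ker ∂_2 − rank ∂_3 = (10 − 10) − 0 = 0, and there is no ∂_3, so H_2 = 0.

As a check, the Euler characteristic is 6 − 15 + 10 = 1, which agrees with 1 − 0 + 0 = 1.
(K is a triangulation of the real projective plane RP^2.)

H_0 ≅ Z,  H_1 ≅ Z/2,  H_2 = 0.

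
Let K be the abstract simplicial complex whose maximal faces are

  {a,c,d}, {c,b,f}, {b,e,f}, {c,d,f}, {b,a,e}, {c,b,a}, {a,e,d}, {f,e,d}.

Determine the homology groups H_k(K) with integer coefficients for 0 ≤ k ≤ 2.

Order the vertices as a < b < c < d < e < f. Listing each simplex with vertices in this order, K has dimension 2 with simplices:

  0-simplices (6): a, b, c, d, e, f
  1-simplices (12): ab, ac, ad, ae, bc, be, bf, cd, cf, de, df, ef
  2-simplices (8): abc, abe, acd, ade, bcf, bef, cdf, def

Hence C_0 ≅ Z^6, C_1 ≅ Z^12, C_2 ≅ Z^8.

Boundary ∂_1: C_1 → C_0 sends each edge [p,q] (with p < q) to q − p.
The 6×12 boundary matrix has rank 5 and Smith normal form diag(1,1,1,1,1).

∂_2: C_2 → C_1 sends each 2-simplex [p,q,r] to [q,r] − [p,r] + [p,q]. For instance
  ∂bcf = cf − bf + bc,
  ∂ade = de − ae + ad.
This gives a 12×8 integer matrix of rank 7; reducing to Smith normal form yields diagonal entries (1,1,1,1,1,1,1).

Now H_k = ker ∂_k / im ∂_{k+1}, so:

  H_0: rank C_0 − rank ∂_1 = 6 − 5 = 1, and the invariant factors of ∂_1 are all 1, so H_0 = Z.
  H_1: rank ker ∂_1 − rank ∂_2 = (12 − 5) − 7 = 0, and the invariant factors of ∂_2 are all 1, so H_1 = 0.
  H_2: rank ker ∂_2 − rank ∂_3 = (8 − 7) − 0 = 1, and there is no ∂_3, so H_2 = Z.

H_0 = Z,  H_1 = 0,  H_2 = Z.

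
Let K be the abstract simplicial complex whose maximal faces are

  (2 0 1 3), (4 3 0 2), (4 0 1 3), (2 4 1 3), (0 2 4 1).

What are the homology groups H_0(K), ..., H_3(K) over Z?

Fix the vertex order 0 < 1 < 2 < 3 < 4 and write every simplex with vertices in increasing order. Then dim K = 3 and the simplices of K are:

  0-simplices (5): [0], [1], [2], [3], [4]
  1-simplices (10): [0,1], [0,2], [0,3], [0,4], [1,2], [1,3], [1,4], [2,3], [2,4], [3,4]
  2-simplices (10): [0,1,2], [0,1,3], [0,1,4], [0,2,3], [0,2,4], [0,3,4], [1,2,3], [1,2,4], [1,3,4], [2,3,4]
  3-simplices (5): [0,1,2,3], [0,1,2,4], [0,1,3,4], [0,2,3,4], [1,2,3,4]

Hence C_0 ≅ Z^5, C_1 ≅ Z^10, C_2 ≅ Z^10, C_3 ≅ Z^5.

∂_1: C_1 → C_0 sends each edge [p,q] (with p < q) to q − p.
The 5×10 boundary matrix has rank 4 and Smith normal form diag(1,1,1,1).

Boundary ∂_2: C_2 → C_1 sends each 2-simplex [p,q,r] to [q,r] − [p,r] + [p,q]. For instance
  ∂[1,2,3] = [2,3] − [1,3] + [1,2],
  ∂[1,3,4] = [3,4] − [1,4] + [1,3].
This gives a 10×10 integer matrix of rank 6; reducing to Smith normal form yields diagonal entries (1,1,1,1,1,1).

The boundary map ∂_3: C_3 → C_2 sends each 3-simplex σ to the alternating sum Σ_i (−1)^i (σ with its i-th vertex removed). For instance
  ∂[0,1,3,4] = [1,3,4] − [0,3,4] + [0,1,4] − [0,1,3],
  ∂[0,1,2,3] = [1,2,3] − [0,2,3] + [0,1,3] − [0,1,2].
The 10×5 boundary matrix has rank 4 and Smith normal form diag(1,1,1,1).

From H_k ≅ ker(∂_k) / im(∂_{k+1}) we obtain:

  H_0: rank C_0 − rank ∂_1 = 5 − 4 = 1, and the invariant factors of ∂_1 are all 1, so H_0 = Z.
  H_1: rank ker ∂_1 − rank ∂_2 = (10 − 4) − 6 = 0, and the invariant factors of ∂_2 are all 1, so H_1 = 0.
  H_2: rank ker ∂_2 − rank ∂_3 = (10 − 6) − 4 = 0, and the invariant factors of ∂_3 are all 1, so H_2 = 0.
  H_3: rank ker ∂_3 − rank ∂_4 = (5 − 4) − 0 = 1, and there is no ∂_4, so H_3 = Z.

H_0 ≅ Z,  H_1 = 0,  H_2 = 0,  H_3 ≅ Z.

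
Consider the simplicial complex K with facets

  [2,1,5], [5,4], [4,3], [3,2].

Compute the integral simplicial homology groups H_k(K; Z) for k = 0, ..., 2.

Fix the vertex order 1 < 2 < 3 < 4 < 5 and write every simplex with vertices in increasing order. Then dim K = 2 and the simplices of K are:

  0-simplices (5): [1], [2], [3], [4], [5]
  1-simplices (6): [1,2], [1,5], [2,3], [2,5], [3,4], [4,5]
  2-simplices (1): [1,2,5]

Hence C_0 ≅ Z^5, C_1 ≅ Z^6, C_2 ≅ Z^1.

The boundary map ∂_1: C_1 → C_0 is given by ∂[p,q] = [q] − [p]. For instance
  ∂[4,5] = [5] − [4].
The 5×6 boundary matrix has rank 4 and Smith normal form diag(1,1,1,1).

Boundary ∂_2: C_2 → C_1 sends each 2-simplex [p,q,r] to [q,r] − [p,r] + [p,q]. For instance
  ∂[1,2,5] = [2,5] − [1,5] + [1,2].
The resulting 6×1 matrix has rank 1, and its Smith normal form has invariant factors (1).

From H_k ≅ ker(∂_k) / im(∂_{k+1}) we obtain:

  H_0: rank C_0 − rank ∂_1 = 5 − 4 = 1, and the invariant factors of ∂_1 are all 1, so H_0 ≅ Z.
  H_1: rank ker ∂_1 − rank ∂_2 = (6 − 4) − 1 = 1, and the invariant factors of ∂_2 are all 1, so H_1 ≅ Z.
  H_2: rank ker ∂_2 − rank ∂_3 = (1 − 1) − 0 = 0, and there is no ∂_3, so H_2 ≅ 0.

H_0 ≅ Z,  H_1 ≅ Z,  H_2 = 0.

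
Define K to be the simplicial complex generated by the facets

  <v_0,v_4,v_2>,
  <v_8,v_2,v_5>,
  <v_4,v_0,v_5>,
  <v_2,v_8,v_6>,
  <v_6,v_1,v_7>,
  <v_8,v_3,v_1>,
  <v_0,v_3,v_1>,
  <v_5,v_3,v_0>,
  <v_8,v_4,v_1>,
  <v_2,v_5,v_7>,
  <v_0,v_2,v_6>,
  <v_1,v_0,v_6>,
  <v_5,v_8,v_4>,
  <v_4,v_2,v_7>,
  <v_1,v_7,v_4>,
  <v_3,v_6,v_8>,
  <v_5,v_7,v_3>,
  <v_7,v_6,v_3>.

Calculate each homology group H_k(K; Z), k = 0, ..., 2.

H_0 ≅ Z,  H_1 ≅ Z ⊕ Z_2,  H_2 = 0.

Take the total order v_0 < v_1 < v_2 < v_3 < v_4 < v_5 < v_6 < v_7 < v_8 on the vertex set. Then K (dimension 2) consists of the simplices:

  0-simplices (9): [v_0], [v_1], [v_2], [v_3], [v_4], [v_5], [v_6], [v_7], [v_8]
  1-simplices (27): (27 of them)
  2-simplices (18): (18 of them)

Hence C_0 ≅ Z^9, C_1 ≅ Z^27, C_2 ≅ Z^18.

∂_1: C_1 → C_0 is given by ∂[p,q] = [q] − [p].
As a 9×27 matrix over Z this has rank 8, with invariant factors (1,1,1,1,1,1,1,1).

The boundary map ∂_2: C_2 → C_1 acts by ∂[p,q,r] = [q,r] − [p,r] + [p,q]. For instance
  ∂[v_3,v_6,v_7] = [v_6,v_7] − [v_3,v_7] + [v_3,v_6],
  ∂[v_0,v_1,v_6] = [v_1,v_6] − [v_0,v_6] + [v_0,v_1].
This gives a 27×18 integer matrix of rank 18; reducing to Smith normal form yields diagonal entries (1,1,1,1,1,1,1,1,1,1,1,1,1,1,1,1,1,2).

Now H_k = ker ∂_k / im ∂_{k+1}, so:

  H_0: rank C_0 − rank ∂_1 = 9 − 8 = 1, and the invariant factors of ∂_1 are all 1, so H_0 = Z.
  H_1: rank ker ∂_1 − rank ∂_2 = (27 − 8) − 18 = 1, and ∂_2 has invariant factor 2 > 1, so H_1 = Z ⊕ Z_2.
  H_2: rank ker ∂_2 − rank ∂_3 = (18 − 18) − 0 = 0, and there is no ∂_3, so H_2 = 0.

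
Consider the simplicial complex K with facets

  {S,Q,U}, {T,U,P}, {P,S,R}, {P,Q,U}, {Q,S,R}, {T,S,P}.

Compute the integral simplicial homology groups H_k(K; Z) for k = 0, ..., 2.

H_0 = Z,  H_1 = Z,  H_2 = 0.

Order the vertices as P < Q < R < S < T < U. Listing each simplex with vertices in this order, K has dimension 2 with simplices:

  0-simplices (6): P, Q, R, S, T, U
  1-simplices (12): PQ, PR, PS, PT, PU, QR, QS, QU, RS, ST, SU, TU
  2-simplices (6): PQU, PRS, PST, PTU, QRS, QSU

Hence C_0 ≅ Z^6, C_1 ≅ Z^12, C_2 ≅ Z^6.

∂_1: C_1 → C_0 sends each edge [p,q] (with p < q) to q − p. For instance
  ∂SU = U − S.
This gives a 6×12 integer matrix of rank 5; reducing to Smith normal form yields diagonal entries (1,1,1,1,1).

Boundary ∂_2: C_2 → C_1 sends each 2-simplex [p,q,r] to [q,r] − [p,r] + [p,q]. For instance
  ∂PTU = TU − PU + PT,
  ∂QRS = RS − QS + QR.
The resulting 12×6 matrix has rank 6, and its Smith normal form has invariant factors (1,1,1,1,1,1).

Computing H_k = (kernel of ∂_k) / (image of ∂_{k+1}):

  H_0: rank C_0 − rank ∂_1 = 6 − 5 = 1, and the invariant factors of ∂_1 are all 1, so H_0 ≅ Z.
  H_1: rank ker ∂_1 − rank ∂_2 = (12 − 5) − 6 = 1, and the invariant factors of ∂_2 are all 1, so H_1 ≅ Z.
  H_2: rank ker ∂_2 − rank ∂_3 = (6 − 6) − 0 = 0, and there is no ∂_3, so H_2 ≅ 0.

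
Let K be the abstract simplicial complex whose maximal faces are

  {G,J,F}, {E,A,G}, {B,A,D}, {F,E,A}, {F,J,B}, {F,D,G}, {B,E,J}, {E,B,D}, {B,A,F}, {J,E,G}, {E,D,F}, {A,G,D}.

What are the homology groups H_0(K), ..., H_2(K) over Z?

H_0 ≅ Z,  H_1 ≅ Z/2,  H_2 = 0.

We work with the vertex ordering A < B < D < E < F < G < J. The simplices of K, each written with vertices in increasing order, are:

  0-simplices (7): A, B, D, E, F, G, J
  1-simplices (18): AB, AD, AE, AF, AG, BD, BE, BF, BJ, DE, DF, DG, EF, EG, EJ, FG, FJ, GJ
  2-simplices (12): ABD, ABF, ADG, AEF, AEG, BDE, BEJ, BFJ, DEF, DFG, EGJ, FGJ

giving chain groups C_0 ≅ Z^7, C_1 ≅ Z^18, C_2 ≅ Z^12.

The boundary map ∂_1: C_1 → C_0 sends each edge [p,q] (with p < q) to q − p.
The resulting 7×18 matrix has rank 6, and its Smith normal form has invariant factors (1,1,1,1,1,1).

Boundary ∂_2: C_2 → C_1 maps a triangle to the signed sum of its edges. For instance
  ∂ABF = BF − AF + AB,
  ∂DFG = FG − DG + DF.
The resulting 18×12 matrix has rank 12, and its Smith normal form has invariant factors (1,1,1,1,1,1,1,1,1,1,1,2).

Now H_k = ker ∂_k / im ∂_{k+1}, so:

  H_0: rank C_0 − rank ∂_1 = 7 − 6 = 1, and the invariant factors of ∂_1 are all 1, so H_0 ≅ Z.
  H_1: rank ker ∂_1 − rank ∂_2 = (18 − 6) − 12 = 0, and ∂_2 has invariant factor 2 > 1, so H_1 ≅ Z/2.
  H_2: rank ker ∂_2 − rank ∂_3 = (12 − 12) − 0 = 0, and there is no ∂_3, so H_2 ≅ 0.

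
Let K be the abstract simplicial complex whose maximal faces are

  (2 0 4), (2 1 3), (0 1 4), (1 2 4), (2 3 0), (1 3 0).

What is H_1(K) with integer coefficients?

H_1 = 0.

Order the vertices as 0 < 1 < 2 < 3 < 4. Listing each simplex with vertices in this order, K has dimension 2 with simplices:

  0-simplices (5): [0], [1], [2], [3], [4]
  1-simplices (9): [0,1], [0,2], [0,3], [0,4], [1,2], [1,3], [1,4], [2,3], [2,4]
  2-simplices (6): [0,1,3], [0,1,4], [0,2,3], [0,2,4], [1,2,3], [1,2,4]

Hence C_0 ≅ Z^5, C_1 ≅ Z^9, C_2 ≅ Z^6.

Boundary ∂_1: C_1 → C_0 maps an edge to its endpoints' difference, ∂[p,q] = q − p. For instance
  ∂[0,2] = [2] − [0].
The 5×9 boundary matrix has rank 4 and Smith normal form diag(1,1,1,1).

The boundary map ∂_2: C_2 → C_1 maps a triangle to the signed sum of its edges. For instance
  ∂[1,2,3] = [2,3] − [1,3] + [1,2],
  ∂[0,1,3] = [1,3] − [0,3] + [0,1].
This gives a 9×6 integer matrix of rank 5; reducing to Smith normal form yields diagonal entries (1,1,1,1,1).

Reading off H_k = ker ∂_k / im ∂_{k+1}:

  H_1: rank ker ∂_1 − rank ∂_2 = (9 − 4) − 5 = 0, and the invariant factors of ∂_2 are all 1, so H_1 = 0.

(K is a triangulation of the 2-sphere S^2.)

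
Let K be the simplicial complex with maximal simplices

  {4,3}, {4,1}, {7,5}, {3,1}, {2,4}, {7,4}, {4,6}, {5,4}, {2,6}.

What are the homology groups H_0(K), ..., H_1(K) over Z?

H_0 ≅ Z,  H_1 ≅ Z^3.

We work with the vertex ordering 1 < 2 < 3 < 4 < 5 < 6 < 7. The simplices of K, each written with vertices in increasing order, are:

  0-simplices (7): [1], [2], [3], [4], [5], [6], [7]
  1-simplices (9): [1,3], [1,4], [2,4], [2,6], [3,4], [4,5], [4,6], [4,7], [5,7]

so the chain groups are C_0 ≅ Z^7, C_1 ≅ Z^9.

∂_1: C_1 → C_0 sends each edge [p,q] (with p < q) to q − p.
As a 7×9 matrix over Z this has rank 6, with invariant factors (1,1,1,1,1,1).

Now H_k = ker ∂_k / im ∂_{k+1}, so:

  H_0: rank C_0 − rank ∂_1 = 7 − 6 = 1, and the invariant factors of ∂_1 are all 1, so H_0 = Z.
  H_1: rank ker ∂_1 − rank ∂_2 = (9 − 6) − 0 = 3, and there is no ∂_2, so H_1 = Z^3.

(K is a triangulation of a wedge of 3 circles.)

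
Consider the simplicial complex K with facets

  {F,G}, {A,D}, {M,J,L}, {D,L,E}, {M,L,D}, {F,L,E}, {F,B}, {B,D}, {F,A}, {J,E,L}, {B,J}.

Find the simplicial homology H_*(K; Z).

H_0 = Z,  H_1 = Z^3,  H_2 = 0.

We work with the vertex ordering A < B < D < E < F < G < J < L < M. The simplices of K, each written with vertices in increasing order, are:

  0-simplices (9): A, B, D, E, F, G, J, L, M
  1-simplices (16): AD, AF, BD, BF, BJ, DE, DL, DM, EF, EJ, EL, FG, FL, JL, JM, LM
  2-simplices (5): DEL, DLM, EFL, EJL, JLM

Hence C_0 ≅ Z^9, C_1 ≅ Z^16, C_2 ≅ Z^5.

∂_1: C_1 → C_0 maps an edge to its endpoints' difference, ∂[p,q] = q − p. For instance
  ∂BF = F − B.
This gives a 9×16 integer matrix of rank 8; reducing to Smith normal form yields diagonal entries (1,1,1,1,1,1,1,1).

Boundary ∂_2: C_2 → C_1 sends each 2-simplex [p,q,r] to [q,r] − [p,r] + [p,q]. For instance
  ∂EFL = FL − EL + EF,
  ∂EJL = JL − EL + EJ.
The resulting 16×5 matrix has rank 5, and its Smith normal form has invariant factors (1,1,1,1,1).

Now H_k = ker ∂_k / im ∂_{k+1}, so:

  H_0: rank C_0 − rank ∂_1 = 9 − 8 = 1, and the invariant factors of ∂_1 are all 1, so H_0 = Z.
  H_1: rank ker ∂_1 − rank ∂_2 = (16 − 8) − 5 = 3, and the invariant factors of ∂_2 are all 1, so H_1 = Z^3.
  H_2: rank ker ∂_2 − rank ∂_3 = (5 − 5) − 0 = 0, and there is no ∂_3, so H_2 = 0.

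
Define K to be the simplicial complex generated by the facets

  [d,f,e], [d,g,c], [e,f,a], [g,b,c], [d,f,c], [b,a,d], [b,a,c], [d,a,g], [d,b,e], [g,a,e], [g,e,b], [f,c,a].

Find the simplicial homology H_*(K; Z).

Order the vertices as a < b < c < d < e < f < g. Listing each simplex with vertices in this order, K has dimension 2 with simplices:

  0-simplices (7): a, b, c, d, e, f, g
  1-simplices (18): ab, ac, ad, ae, af, ag, bc, bd, be, bg, cd, cf, cg, de, df, dg, ef, eg
  2-simplices (12): abc, abd, acf, adg, aef, aeg, bcg, bde, beg, cdf, cdg, def

Hence C_0 ≅ Z^7, C_1 ≅ Z^18, C_2 ≅ Z^12.

∂_1: C_1 → C_0 is given by ∂[p,q] = [q] − [p]. For instance
  ∂cd = d − c.
This gives a 7×18 integer matrix of rank 6; reducing to Smith normal form yields diagonal entries (1,1,1,1,1,1).

∂_2: C_2 → C_1 acts by ∂[p,q,r] = [q,r] − [p,r] + [p,q]. For instance
  ∂beg = eg − bg + be,
  ∂abc = bc − ac + ab.
As a 18×12 matrix over Z this has rank 12, with invariant factors (1,1,1,1,1,1,1,1,1,1,1,2).

Now H_k = ker ∂_k / im ∂_{k+1}, so:

  H_0: rank C_0 − rank ∂_1 = 7 − 6 = 1, and the invariant factors of ∂_1 are all 1, so H_0 = Z.
  H_1: rank ker ∂_1 − rank ∂_2 = (18 − 6) − 12 = 0, and ∂_2 has invariant factor 2 > 1, so H_1 = Z/2.
  H_2: rank ker ∂_2 − rank ∂_3 = (12 − 12) − 0 = 0, and there is no ∂_3, so H_2 = 0.

H_0 = Z,  H_1 = Z/2,  H_2 = 0.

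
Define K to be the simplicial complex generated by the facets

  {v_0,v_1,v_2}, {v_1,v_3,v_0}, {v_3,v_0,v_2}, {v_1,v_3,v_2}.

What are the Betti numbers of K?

Take the total order v_0 < v_1 < v_2 < v_3 on the vertex set. Then K (dimension 2) consists of the simplices:

  0-simplices (4): [v_0], [v_1], [v_2], [v_3]
  1-simplices (6): [v_0,v_1], [v_0,v_2], [v_0,v_3], [v_1,v_2], [v_1,v_3], [v_2,v_3]
  2-simplices (4): [v_0,v_1,v_2], [v_0,v_1,v_3], [v_0,v_2,v_3], [v_1,v_2,v_3]

giving chain groups C_0 ≅ Z^4, C_1 ≅ Z^6, C_2 ≅ Z^4.

Boundary ∂_1: C_1 → C_0 maps an edge to its endpoints' difference, ∂[p,q] = q − p.
The 4×6 boundary matrix has rank 3 and Smith normal form diag(1,1,1).

The boundary map ∂_2: C_2 → C_1 acts by ∂[p,q,r] = [q,r] − [p,r] + [p,q]. For instance
  ∂[v_0,v_1,v_2] = [v_1,v_2] − [v_0,v_2] + [v_0,v_1],
  ∂[v_0,v_1,v_3] = [v_1,v_3] − [v_0,v_3] + [v_0,v_1].
This gives a 6×4 integer matrix of rank 3; reducing to Smith normal form yields diagonal entries (1,1,1).

Reading off H_k = ker ∂_k / im ∂_{k+1}:

  H_0: rank C_0 − rank ∂_1 = 4 − 3 = 1, and the invariant factors of ∂_1 are all 1, so H_0 = Z.
  H_1: rank ker ∂_1 − rank ∂_2 = (6 − 3) − 3 = 0, and the invariant factors of ∂_2 are all 1, so H_1 = 0.
  H_2: rank ker ∂_2 − rank ∂_3 = (4 − 3) − 0 = 1, and there is no ∂_3, so H_2 = Z.

As a check, the Euler characteristic is 4 − 6 + 4 = 2, which agrees with 1 − 0 + 1 = 2.
(K is a triangulation of the 2-sphere S^2.)

Hence the Betti numbers are b_0 = 1, b_1 = 0, b_2 = 1.

b_0 = 1, b_1 = 0, b_2 = 1.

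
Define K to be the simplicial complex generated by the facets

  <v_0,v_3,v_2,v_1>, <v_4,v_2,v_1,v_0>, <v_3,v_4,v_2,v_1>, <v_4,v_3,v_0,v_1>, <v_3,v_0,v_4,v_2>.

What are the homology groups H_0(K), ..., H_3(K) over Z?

Take the total order v_0 < v_1 < v_2 < v_3 < v_4 on the vertex set. Then K (dimension 3) consists of the simplices:

  0-simplices (5): [v_0], [v_1], [v_2], [v_3], [v_4]
  1-simplices (10): [v_0,v_1], [v_0,v_2], [v_0,v_3], [v_0,v_4], [v_1,v_2], [v_1,v_3], [v_1,v_4], [v_2,v_3], [v_2,v_4], [v_3,v_4]
  2-simplices (10): [v_0,v_1,v_2], [v_0,v_1,v_3], [v_0,v_1,v_4], [v_0,v_2,v_3], [v_0,v_2,v_4], [v_0,v_3,v_4], [v_1,v_2,v_3], [v_1,v_2,v_4], [v_1,v_3,v_4], [v_2,v_3,v_4]
  3-simplices (5): [v_0,v_1,v_2,v_3], [v_0,v_1,v_2,v_4], [v_0,v_1,v_3,v_4], [v_0,v_2,v_3,v_4], [v_1,v_2,v_3,v_4]

giving chain groups C_0 ≅ Z^5, C_1 ≅ Z^10, C_2 ≅ Z^10, C_3 ≅ Z^5.

Boundary ∂_1: C_1 → C_0 maps an edge to its endpoints' difference, ∂[p,q] = q − p.
As a 5×10 matrix over Z this has rank 4, with invariant factors (1,1,1,1).

∂_2: C_2 → C_1 maps a triangle to the signed sum of its edges. For instance
  ∂[v_0,v_1,v_4] = [v_1,v_4] − [v_0,v_4] + [v_0,v_1],
  ∂[v_0,v_3,v_4] = [v_3,v_4] − [v_0,v_4] + [v_0,v_3].
The 10×10 boundary matrix has rank 6 and Smith normal form diag(1,1,1,1,1,1).

Boundary ∂_3: C_3 → C_2 sends each 3-simplex σ to the alternating sum Σ_i (−1)^i (σ with its i-th vertex removed). For instance
  ∂[v_0,v_1,v_2,v_4] = [v_1,v_2,v_4] − [v_0,v_2,v_4] + [v_0,v_1,v_4] − [v_0,v_1,v_2],
  ∂[v_0,v_1,v_3,v_4] = [v_1,v_3,v_4] − [v_0,v_3,v_4] + [v_0,v_1,v_4] − [v_0,v_1,v_3].
The resulting 10×5 matrix has rank 4, and its Smith normal form has invariant factors (1,1,1,1).

Computing H_k = (kernel of ∂_k) / (image of ∂_{k+1}):

  H_0: rank C_0 − rank ∂_1 = 5 − 4 = 1, and the invariant factors of ∂_1 are all 1, so H_0 = Z.
  H_1: rank ker ∂_1 − rank ∂_2 = (10 − 4) − 6 = 0, and the invariant factors of ∂_2 are all 1, so H_1 = 0.
  H_2: rank ker ∂_2 − rank ∂_3 = (10 − 6) − 4 = 0, and the invariant factors of ∂_3 are all 1, so H_2 = 0.
  H_3: rank ker ∂_3 − rank ∂_4 = (5 − 4) − 0 = 1, and there is no ∂_4, so H_3 = Z.

(K is a triangulation of the 3-sphere S^3.)

H_0 ≅ Z,  H_1 = 0,  H_2 = 0,  H_3 ≅ Z.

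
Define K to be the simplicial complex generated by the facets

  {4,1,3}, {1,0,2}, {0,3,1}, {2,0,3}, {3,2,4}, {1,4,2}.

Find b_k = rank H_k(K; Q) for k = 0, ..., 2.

Take the total order 0 < 1 < 2 < 3 < 4 on the vertex set. Then K (dimension 2) consists of the simplices:

  0-simplices (5): [0], [1], [2], [3], [4]
  1-simplices (9): [0,1], [0,2], [0,3], [1,2], [1,3], [1,4], [2,3], [2,4], [3,4]
  2-simplices (6): [0,1,2], [0,1,3], [0,2,3], [1,2,4], [1,3,4], [2,3,4]

so the chain groups are C_0 ≅ Z^5, C_1 ≅ Z^9, C_2 ≅ Z^6.

The boundary map ∂_1: C_1 → C_0 maps an edge to its endpoints' difference, ∂[p,q] = q − p. For instance
  ∂[3,4] = [4] − [3].
This gives a 5×9 integer matrix of rank 4; reducing to Smith normal form yields diagonal entries (1,1,1,1).

The boundary map ∂_2: C_2 → C_1 acts by ∂[p,q,r] = [q,r] − [p,r] + [p,q]. For instance
  ∂[0,1,2] = [1,2] − [0,2] + [0,1],
  ∂[0,1,3] = [1,3] − [0,3] + [0,1].
As a 9×6 matrix over Z this has rank 5, with invariant factors (1,1,1,1,1).

Reading off H_k = ker ∂_k / im ∂_{k+1}:

  H_0: rank C_0 − rank ∂_1 = 5 − 4 = 1, and the invariant factors of ∂_1 are all 1, so H_0 = Z.
  H_1: rank ker ∂_1 − rank ∂_2 = (9 − 4) − 5 = 0, and the invariant factors of ∂_2 are all 1, so H_1 = 0.
  H_2: rank ker ∂_2 − rank ∂_3 = (6 − 5) − 0 = 1, and there is no ∂_3, so H_2 = Z.

Hence the Betti numbers are b_0 = 1, b_1 = 0, b_2 = 1.

b_0 = 1, b_1 = 0, b_2 = 1.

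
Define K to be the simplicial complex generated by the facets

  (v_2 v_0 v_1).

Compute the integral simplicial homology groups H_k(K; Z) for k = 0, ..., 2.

We work with the vertex ordering v_0 < v_1 < v_2. The simplices of K, each written with vertices in increasing order, are:

  0-simplices (3): [v_0], [v_1], [v_2]
  1-simplices (3): [v_0,v_1], [v_0,v_2], [v_1,v_2]
  2-simplices (1): [v_0,v_1,v_2]

Hence C_0 ≅ Z^3, C_1 ≅ Z^3, C_2 ≅ Z^1.

∂_1: C_1 → C_0 is given by ∂[p,q] = [q] − [p]. For instance
  ∂[v_0,v_2] = [v_2] − [v_0].
The resulting 3×3 matrix has rank 2, and its Smith normal form has invariant factors (1,1).

The boundary map ∂_2: C_2 → C_1 sends each 2-simplex [p,q,r] to [q,r] − [p,r] + [p,q]. For instance
  ∂[v_0,v_1,v_2] = [v_1,v_2] − [v_0,v_2] + [v_0,v_1].
The 3×1 boundary matrix has rank 1 and Smith normal form diag(1).

From H_k ≅ ker(∂_k) / im(∂_{k+1}) we obtain:

  H_0: rank C_0 − rank ∂_1 = 3 − 2 = 1, and the invariant factors of ∂_1 are all 1, so H_0 = Z.
  H_1: rank ker ∂_1 − rank ∂_2 = (3 − 2) − 1 = 0, and the invariant factors of ∂_2 are all 1, so H_1 = 0.
  H_2: rank ker ∂_2 − rank ∂_3 = (1 − 1) − 0 = 0, and there is no ∂_3, so H_2 = 0.

As a check, the Euler characteristic is 3 − 3 + 1 = 1, which agrees with 1 − 0 + 0 = 1.

H_0 = Z,  H_1 = 0,  H_2 = 0.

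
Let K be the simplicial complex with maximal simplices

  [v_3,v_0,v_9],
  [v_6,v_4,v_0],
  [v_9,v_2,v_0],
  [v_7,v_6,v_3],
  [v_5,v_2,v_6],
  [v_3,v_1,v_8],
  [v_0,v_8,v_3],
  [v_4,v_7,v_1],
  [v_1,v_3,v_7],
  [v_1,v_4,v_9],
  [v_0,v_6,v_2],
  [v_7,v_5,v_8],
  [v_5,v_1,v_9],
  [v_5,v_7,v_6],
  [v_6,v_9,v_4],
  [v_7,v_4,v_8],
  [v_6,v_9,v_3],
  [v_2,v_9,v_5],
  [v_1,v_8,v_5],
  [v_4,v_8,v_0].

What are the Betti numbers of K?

Fix the vertex order v_0 < v_1 < v_2 < v_3 < v_4 < v_5 < v_6 < v_7 < v_8 < v_9 and write every simplex with vertices in increasing order. Then dim K = 2 and the simplices of K are:

  0-simplices (10): [v_0], [v_1], [v_2], [v_3], [v_4], [v_5], [v_6], [v_7], [v_8], [v_9]
  1-simplices (30): (30 of them)
  2-simplices (20): (20 of them)

Hence C_0 ≅ Z^10, C_1 ≅ Z^30, C_2 ≅ Z^20.

The boundary map ∂_1: C_1 → C_0 sends each edge [p,q] (with p < q) to q − p. For instance
  ∂[v_1,v_5] = [v_5] − [v_1].
The resulting 10×30 matrix has rank 9, and its Smith normal form has invariant factors (1,1,1,1,1,1,1,1,1).

∂_2: C_2 → C_1 sends each 2-simplex [p,q,r] to [q,r] − [p,r] + [p,q]. For instance
  ∂[v_3,v_6,v_7] = [v_6,v_7] − [v_3,v_7] + [v_3,v_6],
  ∂[v_4,v_6,v_9] = [v_6,v_9] − [v_4,v_9] + [v_4,v_6].
This gives a 30×20 integer matrix of rank 20; reducing to Smith normal form yields diagonal entries (1,1,1,1,1,1,1,1,1,1,1,1,1,1,1,1,1,1,1,2).

Reading off H_k = ker ∂_k / im ∂_{k+1}:

  H_0: rank C_0 − rank ∂_1 = 10 − 9 = 1, and the invariant factors of ∂_1 are all 1, so H_0 ≅ Z.
  H_1: rank ker ∂_1 − rank ∂_2 = (30 − 9) − 20 = 1, and ∂_2 has invariant factor 2 > 1, so H_1 ≅ Z ⊕ Z/2.
  H_2: rank ker ∂_2 − rank ∂_3 = (20 − 20) − 0 = 0, and there is no ∂_3, so H_2 ≅ 0.

Hence the Betti numbers are b_0 = 1, b_1 = 1, b_2 = 0.

b_0 = 1, b_1 = 1, b_2 = 0.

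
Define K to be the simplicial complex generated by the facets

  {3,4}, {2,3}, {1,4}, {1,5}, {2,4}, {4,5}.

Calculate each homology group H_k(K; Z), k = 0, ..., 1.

H_0 ≅ Z,  H_1 ≅ Z^2.

We work with the vertex ordering 1 < 2 < 3 < 4 < 5. The simplices of K, each written with vertices in increasing order, are:

  0-simplices (5): [1], [2], [3], [4], [5]
  1-simplices (6): [1,4], [1,5], [2,3], [2,4], [3,4], [4,5]

giving chain groups C_0 ≅ Z^5, C_1 ≅ Z^6.

Boundary ∂_1: C_1 → C_0 sends each edge [p,q] (with p < q) to q − p. For instance
  ∂[2,4] = [4] − [2].
The 5×6 boundary matrix has rank 4 and Smith normal form diag(1,1,1,1).

Now H_k = ker ∂_k / im ∂_{k+1}, so:

  H_0: rank C_0 − rank ∂_1 = 5 − 4 = 1, and the invariant factors of ∂_1 are all 1, so H_0 ≅ Z.
  H_1: rank ker ∂_1 − rank ∂_2 = (6 − 4) − 0 = 2, and there is no ∂_2, so H_1 ≅ Z^2.

As a check, the Euler characteristic is 5 − 6 = -1, which agrees with 1 − 2 = -1.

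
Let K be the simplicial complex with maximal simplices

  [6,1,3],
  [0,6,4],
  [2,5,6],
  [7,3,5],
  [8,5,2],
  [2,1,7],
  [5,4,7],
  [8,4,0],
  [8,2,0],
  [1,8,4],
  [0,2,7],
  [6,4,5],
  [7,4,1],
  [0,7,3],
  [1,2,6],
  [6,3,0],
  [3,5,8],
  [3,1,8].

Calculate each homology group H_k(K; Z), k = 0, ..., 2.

H_0 = Z,  H_1 = Z^2,  H_2 = Z.

We work with the vertex ordering 0 < 1 < 2 < 3 < 4 < 5 < 6 < 7 < 8. The simplices of K, each written with vertices in increasing order, are:

  0-simplices (9): [0], [1], [2], [3], [4], [5], [6], [7], [8]
  1-simplices (27): (27 of them)
  2-simplices (18): [0,2,7], [0,2,8], [0,3,6], [0,3,7], [0,4,6], [0,4,8], [1,2,6], [1,2,7], [1,3,6], [1,3,8], [1,4,7], [1,4,8], [2,5,6], [2,5,8], [3,5,7], [3,5,8], [4,5,6], [4,5,7]

Hence C_0 ≅ Z^9, C_1 ≅ Z^27, C_2 ≅ Z^18.

Boundary ∂_1: C_1 → C_0 sends each edge [p,q] (with p < q) to q − p. For instance
  ∂[3,7] = [7] − [3].
This gives a 9×27 integer matrix of rank 8; reducing to Smith normal form yields diagonal entries (1,1,1,1,1,1,1,1).

The boundary map ∂_2: C_2 → C_1 maps a triangle to the signed sum of its edges. For instance
  ∂[3,5,7] = [5,7] − [3,7] + [3,5],
  ∂[2,5,8] = [5,8] − [2,8] + [2,5].
This gives a 27×18 integer matrix of rank 17; reducing to Smith normal form yields diagonal entries (1,1,1,1,1,1,1,1,1,1,1,1,1,1,1,1,1).

From H_k ≅ ker(∂_k) / im(∂_{k+1}) we obtain:

  H_0: rank C_0 − rank ∂_1 = 9 − 8 = 1, and the invariant factors of ∂_1 are all 1, so H_0 ≅ Z.
  H_1: rank ker ∂_1 − rank ∂_2 = (27 − 8) − 17 = 2, and the invariant factors of ∂_2 are all 1, so H_1 ≅ Z^2.
  H_2: rank ker ∂_2 − rank ∂_3 = (18 − 17) − 0 = 1, and there is no ∂_3, so H_2 ≅ Z.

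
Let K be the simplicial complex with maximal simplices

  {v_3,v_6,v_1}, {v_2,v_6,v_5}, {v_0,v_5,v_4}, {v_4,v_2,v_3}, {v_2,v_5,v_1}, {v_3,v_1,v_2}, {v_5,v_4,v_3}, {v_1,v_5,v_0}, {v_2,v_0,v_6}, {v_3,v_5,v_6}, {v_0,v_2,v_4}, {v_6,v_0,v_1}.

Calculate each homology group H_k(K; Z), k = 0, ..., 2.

H_0 ≅ Z,  H_1 ≅ Z_2,  H_2 = 0.

Take the total order v_0 < v_1 < v_2 < v_3 < v_4 < v_5 < v_6 on the vertex set. Then K (dimension 2) consists of the simplices:

  0-simplices (7): [v_0], [v_1], [v_2], [v_3], [v_4], [v_5], [v_6]
  1-simplices (18): (18 of them)
  2-simplices (12): (12 of them)

so the chain groups are C_0 ≅ Z^7, C_1 ≅ Z^18, C_2 ≅ Z^12.

∂_1: C_1 → C_0 maps an edge to its endpoints' difference, ∂[p,q] = q − p. For instance
  ∂[v_1,v_6] = [v_6] − [v_1].
As a 7×18 matrix over Z this has rank 6, with invariant factors (1,1,1,1,1,1).

Boundary ∂_2: C_2 → C_1 maps a triangle to the signed sum of its edges. For instance
  ∂[v_2,v_3,v_4] = [v_3,v_4] − [v_2,v_4] + [v_2,v_3],
  ∂[v_0,v_1,v_5] = [v_1,v_5] − [v_0,v_5] + [v_0,v_1].
As a 18×12 matrix over Z this has rank 12, with invariant factors (1,1,1,1,1,1,1,1,1,1,1,2).

From H_k ≅ ker(∂_k) / im(∂_{k+1}) we obtain:

  H_0: rank C_0 − rank ∂_1 = 7 − 6 = 1, and the invariant factors of ∂_1 are all 1, so H_0 = Z.
  H_1: rank ker ∂_1 − rank ∂_2 = (18 − 6) − 12 = 0, and ∂_2 has invariant factor 2 > 1, so H_1 = Z_2.
  H_2: rank ker ∂_2 − rank ∂_3 = (12 − 12) − 0 = 0, and there is no ∂_3, so H_2 = 0.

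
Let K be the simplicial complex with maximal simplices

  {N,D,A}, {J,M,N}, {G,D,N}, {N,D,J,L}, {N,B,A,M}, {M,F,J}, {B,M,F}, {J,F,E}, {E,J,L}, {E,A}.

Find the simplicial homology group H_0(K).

H_0 = Z.

Fix the vertex order A < B < D < E < F < G < J < L < M < N and write every simplex with vertices in increasing order. Then dim K = 3 and the simplices of K are:

  0-simplices (10): A, B, D, E, F, G, J, L, M, N
  1-simplices (23): AB, AD, AE, AM, AN, BF, BM, BN, DG, DJ, DL, DN, EF, EJ, EL, FJ, FM, GN, JL, JM, JN, LN, MN
  2-simplices (15): ABM, ABN, ADN, AMN, BFM, BMN, DGN, DJL, DJN, DLN, EFJ, EJL, FJM, JLN, JMN
  3-simplices (2): ABMN, DJLN

giving chain groups C_0 ≅ Z^10, C_1 ≅ Z^23, C_2 ≅ Z^15, C_3 ≅ Z^2.

The boundary map ∂_1: C_1 → C_0 maps an edge to its endpoints' difference, ∂[p,q] = q − p.
The resulting 10×23 matrix has rank 9, and its Smith normal form has invariant factors (1,1,1,1,1,1,1,1,1).

Boundary ∂_2: C_2 → C_1 maps a triangle to the signed sum of its edges. For instance
  ∂AMN = MN − AN + AM,
  ∂DGN = GN − DN + DG.
The 23×15 boundary matrix has rank 13 and Smith normal form diag(1,1,1,1,1,1,1,1,1,1,1,1,1).

The boundary map ∂_3: C_3 → C_2 sends each 3-simplex σ to the alternating sum Σ_i (−1)^i (σ with its i-th vertex removed). For instance
  ∂DJLN = JLN − DLN + DJN − DJL,
  ∂ABMN = BMN − AMN + ABN − ABM.
The resulting 15×2 matrix has rank 2, and its Smith normal form has invariant factors (1,1).

Now H_k = ker ∂_k / im ∂_{k+1}, so:

  H_0: rank C_0 − rank ∂_1 = 10 − 9 = 1, and the invariant factors of ∂_1 are all 1, so H_0 ≅ Z.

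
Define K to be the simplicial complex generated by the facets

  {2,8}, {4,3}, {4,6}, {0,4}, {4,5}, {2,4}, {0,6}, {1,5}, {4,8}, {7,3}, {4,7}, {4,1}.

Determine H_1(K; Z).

Fix the vertex order 0 < 1 < 2 < 3 < 4 < 5 < 6 < 7 < 8 and write every simplex with vertices in increasing order. Then dim K = 1 and the simplices of K are:

  0-simplices (9): [0], [1], [2], [3], [4], [5], [6], [7], [8]
  1-simplices (12): [0,4], [0,6], [1,4], [1,5], [2,4], [2,8], [3,4], [3,7], [4,5], [4,6], [4,7], [4,8]

so the chain groups are C_0 ≅ Z^9, C_1 ≅ Z^12.

The boundary map ∂_1: C_1 → C_0 is given by ∂[p,q] = [q] − [p]. For instance
  ∂[4,8] = [8] − [4].
The 9×12 boundary matrix has rank 8 and Smith normal form diag(1,1,1,1,1,1,1,1).

Computing H_k = (kernel of ∂_k) / (image of ∂_{k+1}):

  H_1: rank ker ∂_1 − rank ∂_2 = (12 − 8) − 0 = 4, and there is no ∂_2, so H_1 = Z^4.

H_1 = Z^4.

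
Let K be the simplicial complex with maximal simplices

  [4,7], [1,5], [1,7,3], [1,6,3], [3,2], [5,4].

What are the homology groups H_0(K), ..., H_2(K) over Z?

H_0 ≅ Z,  H_1 ≅ Z,  H_2 = 0.

Fix the vertex order 1 < 2 < 3 < 4 < 5 < 6 < 7 and write every simplex with vertices in increasing order. Then dim K = 2 and the simplices of K are:

  0-simplices (7): [1], [2], [3], [4], [5], [6], [7]
  1-simplices (9): [1,3], [1,5], [1,6], [1,7], [2,3], [3,6], [3,7], [4,5], [4,7]
  2-simplices (2): [1,3,6], [1,3,7]

giving chain groups C_0 ≅ Z^7, C_1 ≅ Z^9, C_2 ≅ Z^2.

∂_1: C_1 → C_0 is given by ∂[p,q] = [q] − [p].
The resulting 7×9 matrix has rank 6, and its Smith normal form has invariant factors (1,1,1,1,1,1).

Boundary ∂_2: C_2 → C_1 maps a triangle to the signed sum of its edges. For instance
  ∂[1,3,6] = [3,6] − [1,6] + [1,3],
  ∂[1,3,7] = [3,7] − [1,7] + [1,3].
This gives a 9×2 integer matrix of rank 2; reducing to Smith normal form yields diagonal entries (1,1).

Reading off H_k = ker ∂_k / im ∂_{k+1}:

  H_0: rank C_0 − rank ∂_1 = 7 − 6 = 1, and the invariant factors of ∂_1 are all 1, so H_0 = Z.
  H_1: rank ker ∂_1 − rank ∂_2 = (9 − 6) − 2 = 1, and the invariant factors of ∂_2 are all 1, so H_1 = Z.
  H_2: rank ker ∂_2 − rank ∂_3 = (2 − 2) − 0 = 0, and there is no ∂_3, so H_2 = 0.

As a check, the Euler characteristic is 7 − 9 + 2 = 0, which agrees with 1 − 1 + 0 = 0.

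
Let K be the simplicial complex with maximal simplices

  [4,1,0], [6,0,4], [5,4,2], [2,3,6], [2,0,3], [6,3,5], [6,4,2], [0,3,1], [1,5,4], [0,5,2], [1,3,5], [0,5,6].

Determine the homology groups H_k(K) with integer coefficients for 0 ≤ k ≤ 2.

H_0 ≅ Z,  H_1 ≅ Z/2,  H_2 = 0.

We work with the vertex ordering 0 < 1 < 2 < 3 < 4 < 5 < 6. The simplices of K, each written with vertices in increasing order, are:

  0-simplices (7): [0], [1], [2], [3], [4], [5], [6]
  1-simplices (18): [0,1], [0,2], [0,3], [0,4], [0,5], [0,6], [1,3], [1,4], [1,5], [2,3], [2,4], [2,5], [2,6], [3,5], [3,6], [4,5], [4,6], [5,6]
  2-simplices (12): [0,1,3], [0,1,4], [0,2,3], [0,2,5], [0,4,6], [0,5,6], [1,3,5], [1,4,5], [2,3,6], [2,4,5], [2,4,6], [3,5,6]

so the chain groups are C_0 ≅ Z^7, C_1 ≅ Z^18, C_2 ≅ Z^12.

∂_1: C_1 → C_0 sends each edge [p,q] (with p < q) to q − p. For instance
  ∂[4,6] = [6] − [4].
As a 7×18 matrix over Z this has rank 6, with invariant factors (1,1,1,1,1,1).

The boundary map ∂_2: C_2 → C_1 sends each 2-simplex [p,q,r] to [q,r] − [p,r] + [p,q]. For instance
  ∂[0,2,5] = [2,5] − [0,5] + [0,2],
  ∂[1,3,5] = [3,5] − [1,5] + [1,3].
This gives a 18×12 integer matrix of rank 12; reducing to Smith normal form yields diagonal entries (1,1,1,1,1,1,1,1,1,1,1,2).

From H_k ≅ ker(∂_k) / im(∂_{k+1}) we obtain:

  H_0: rank C_0 − rank ∂_1 = 7 − 6 = 1, and the invariant factors of ∂_1 are all 1, so H_0 ≅ Z.
  H_1: rank ker ∂_1 − rank ∂_2 = (18 − 6) − 12 = 0, and ∂_2 has invariant factor 2 > 1, so H_1 ≅ Z/2.
  H_2: rank ker ∂_2 − rank ∂_3 = (12 − 12) − 0 = 0, and there is no ∂_3, so H_2 ≅ 0.

As a check, the Euler characteristic is 7 − 18 + 12 = 1, which agrees with 1 − 0 + 0 = 1.
(K is a triangulation of the real projective plane RP^2.)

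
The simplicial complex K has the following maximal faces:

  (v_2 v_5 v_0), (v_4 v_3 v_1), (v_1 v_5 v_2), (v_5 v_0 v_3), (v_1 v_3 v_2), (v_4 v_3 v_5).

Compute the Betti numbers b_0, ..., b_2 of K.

b_0 = 1, b_1 = 1, b_2 = 0.

Take the total order v_0 < v_1 < v_2 < v_3 < v_4 < v_5 on the vertex set. Then K (dimension 2) consists of the simplices:

  0-simplices (6): [v_0], [v_1], [v_2], [v_3], [v_4], [v_5]
  1-simplices (12): [v_0,v_2], [v_0,v_3], [v_0,v_5], [v_1,v_2], [v_1,v_3], [v_1,v_4], [v_1,v_5], [v_2,v_3], [v_2,v_5], [v_3,v_4], [v_3,v_5], [v_4,v_5]
  2-simplices (6): [v_0,v_2,v_5], [v_0,v_3,v_5], [v_1,v_2,v_3], [v_1,v_2,v_5], [v_1,v_3,v_4], [v_3,v_4,v_5]

giving chain groups C_0 ≅ Z^6, C_1 ≅ Z^12, C_2 ≅ Z^6.

∂_1: C_1 → C_0 maps an edge to its endpoints' difference, ∂[p,q] = q − p.
The 6×12 boundary matrix has rank 5 and Smith normal form diag(1,1,1,1,1).

Boundary ∂_2: C_2 → C_1 maps a triangle to the signed sum of its edges. For instance
  ∂[v_1,v_3,v_4] = [v_3,v_4] − [v_1,v_4] + [v_1,v_3],
  ∂[v_3,v_4,v_5] = [v_4,v_5] − [v_3,v_5] + [v_3,v_4].
As a 12×6 matrix over Z this has rank 6, with invariant factors (1,1,1,1,1,1).

Computing H_k = (kernel of ∂_k) / (image of ∂_{k+1}):

  H_0: rank C_0 − rank ∂_1 = 6 − 5 = 1, and the invariant factors of ∂_1 are all 1, so H_0 ≅ Z.
  H_1: rank ker ∂_1 − rank ∂_2 = (12 − 5) − 6 = 1, and the invariant factors of ∂_2 are all 1, so H_1 ≅ Z.
  H_2: rank ker ∂_2 − rank ∂_3 = (6 − 6) − 0 = 0, and there is no ∂_3, so H_2 ≅ 0.

Hence the Betti numbers are b_0 = 1, b_1 = 1, b_2 = 0.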